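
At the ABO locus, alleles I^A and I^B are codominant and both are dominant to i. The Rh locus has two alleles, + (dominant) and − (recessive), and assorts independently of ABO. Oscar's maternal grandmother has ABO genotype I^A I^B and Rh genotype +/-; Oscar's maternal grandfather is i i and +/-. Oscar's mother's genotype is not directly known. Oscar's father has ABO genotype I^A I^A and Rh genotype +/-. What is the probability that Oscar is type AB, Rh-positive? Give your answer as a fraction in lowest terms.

3/16

Oscar's mother's ABO genotype from I^A I^B × i i: 1/2 I^A i, 1/2 I^B i.
Crossing each possibility with the father I^A I^A and summing P(type AB): 1/2·0 + 1/2·1/2 = 1/4.
Similarly for Rh via the mother's Rh distribution: P(Rh+) = 3/4.
Independent loci: 1/4 × 3/4 = 3/16.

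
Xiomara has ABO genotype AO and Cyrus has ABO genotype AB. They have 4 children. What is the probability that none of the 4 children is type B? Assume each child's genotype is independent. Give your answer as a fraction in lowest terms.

81/256

ABO cross AO × AB → 1/2 A, 1/4 B, 1/4 AB.
So P(type B) = 1/4 per child.
P(not type B) = 3/4 for one child; (3/4)^4 = 81/256.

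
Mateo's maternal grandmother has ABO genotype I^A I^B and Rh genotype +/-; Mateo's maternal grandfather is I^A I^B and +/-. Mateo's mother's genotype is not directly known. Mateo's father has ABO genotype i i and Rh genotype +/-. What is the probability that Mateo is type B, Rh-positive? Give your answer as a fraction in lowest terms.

Mateo's mother's ABO genotype from I^A I^B × I^A I^B: 1/4 I^A I^A, 1/2 I^A I^B, 1/4 I^B I^B.
Crossing each possibility with the father i i and summing P(type B): 1/4·0 + 1/2·1/2 + 1/4·1 = 1/2.
Similarly for Rh via the mother's Rh distribution: P(Rh+) = 3/4.
Independent loci: 1/2 × 3/4 = 3/8.

3/8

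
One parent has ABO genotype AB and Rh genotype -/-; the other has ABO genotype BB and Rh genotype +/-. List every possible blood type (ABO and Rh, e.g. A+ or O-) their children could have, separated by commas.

Gametes from AB × BB give offspring ABO genotypes AB, BB, i.e. phenotypes B, AB.
Rh cross -/- × +/- → phenotypes Rh+, Rh-.
Combining independently: B+, B-, AB+, AB-.

B+, B-, AB+, AB-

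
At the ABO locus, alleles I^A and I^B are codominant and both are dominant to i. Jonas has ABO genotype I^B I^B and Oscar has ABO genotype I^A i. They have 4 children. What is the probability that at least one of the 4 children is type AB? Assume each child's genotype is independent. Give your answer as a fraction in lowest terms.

15/16

ABO cross I^B I^B × I^A i → 1/2 B, 1/2 AB.
So P(type AB) = 1/2 per child.
P(none) = (1/2)^4 = 1/16; P(at least one) = 1 − 1/16 = 15/16.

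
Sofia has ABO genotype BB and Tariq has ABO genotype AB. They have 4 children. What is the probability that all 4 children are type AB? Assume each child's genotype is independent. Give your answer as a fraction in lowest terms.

ABO cross BB × AB → 1/2 B, 1/2 AB.
So P(type AB) = 1/2 per child.
All 4 independent: (1/2)^4 = 1/16.

1/16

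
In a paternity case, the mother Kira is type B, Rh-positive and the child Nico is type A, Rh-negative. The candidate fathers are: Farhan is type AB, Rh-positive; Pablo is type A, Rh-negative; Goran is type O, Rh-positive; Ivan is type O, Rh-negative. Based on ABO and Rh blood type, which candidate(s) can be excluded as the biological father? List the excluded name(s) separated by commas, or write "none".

A candidate is excluded only if no genotype consistent with his phenotype could produce a type A, Rh-negative child with a type B, Rh-positive mother.
Goran (type O, Rh+): no genotype consistent with that phenotype can produce a type-A Rh- child with a type-B mother.
Ivan (type O, Rh-): no genotype consistent with that phenotype can produce a type-A Rh- child with a type-B mother.

Goran, Ivan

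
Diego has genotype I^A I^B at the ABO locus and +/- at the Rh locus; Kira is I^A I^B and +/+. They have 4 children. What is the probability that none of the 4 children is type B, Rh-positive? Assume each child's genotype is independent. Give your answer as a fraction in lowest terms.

81/256

ABO cross I^A I^B × I^A I^B → 1/4 A, 1/4 B, 1/2 AB.
Rh cross +/- × +/+ → 1 Rh+; so P(type B, Rh-positive) = 1/4 × 1 = 1/4 per child.
P(not type B, Rh-positive) = 3/4 for one child; (3/4)^4 = 81/256.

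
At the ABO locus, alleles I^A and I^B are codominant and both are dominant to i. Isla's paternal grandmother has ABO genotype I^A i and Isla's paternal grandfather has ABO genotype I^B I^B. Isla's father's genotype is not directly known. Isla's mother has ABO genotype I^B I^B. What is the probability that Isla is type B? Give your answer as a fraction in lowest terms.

Isla's father's ABO genotype from I^A i × I^B I^B: 1/2 I^A I^B, 1/2 I^B i.
Crossing each possibility with the mother I^B I^B and summing P(type B): 1/2·1/2 + 1/2·1 = 3/4.

3/4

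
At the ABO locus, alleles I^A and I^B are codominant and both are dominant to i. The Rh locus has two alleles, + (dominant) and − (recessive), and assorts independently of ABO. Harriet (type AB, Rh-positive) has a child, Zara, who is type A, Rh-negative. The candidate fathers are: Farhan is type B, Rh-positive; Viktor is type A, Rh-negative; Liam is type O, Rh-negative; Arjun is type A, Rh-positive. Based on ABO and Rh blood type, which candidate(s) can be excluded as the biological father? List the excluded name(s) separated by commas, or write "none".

none

A candidate is excluded only if no genotype consistent with his phenotype could produce a type A, Rh-negative child with a type AB, Rh-positive mother.
Every candidate has at least one consistent genotype combination, so none can be excluded.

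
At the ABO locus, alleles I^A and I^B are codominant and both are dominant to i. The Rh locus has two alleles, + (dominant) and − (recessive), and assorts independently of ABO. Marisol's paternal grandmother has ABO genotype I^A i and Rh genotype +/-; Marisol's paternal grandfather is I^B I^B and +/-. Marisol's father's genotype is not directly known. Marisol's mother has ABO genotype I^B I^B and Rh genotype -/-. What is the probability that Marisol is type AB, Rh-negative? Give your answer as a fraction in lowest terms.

1/8

Marisol's father's ABO genotype from I^A i × I^B I^B: 1/2 I^A I^B, 1/2 I^B i.
Crossing each possibility with the mother I^B I^B and summing P(type AB): 1/2·1/2 + 1/2·0 = 1/4.
Similarly for Rh via the father's Rh distribution: P(Rh-) = 1/2.
Independent loci: 1/4 × 1/2 = 1/8.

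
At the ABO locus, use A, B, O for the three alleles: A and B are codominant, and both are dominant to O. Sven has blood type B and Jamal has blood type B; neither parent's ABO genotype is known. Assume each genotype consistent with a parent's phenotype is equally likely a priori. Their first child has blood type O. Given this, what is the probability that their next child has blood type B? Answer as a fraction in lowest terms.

Possible genotypes: Sven ∈ {BB, BO}; Jamal ∈ {BB, BO}.
Weight each parental genotype pair by prior × P(type-O child):
  BO × BO: posterior weight 1; P(next child type B) = 3/4.
Weighted sum = 3/4.

3/4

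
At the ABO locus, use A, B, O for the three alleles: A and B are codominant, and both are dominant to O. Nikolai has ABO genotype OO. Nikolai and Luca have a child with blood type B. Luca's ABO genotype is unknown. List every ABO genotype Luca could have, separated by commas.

AB, BB, BO

For each candidate genotype of Luca, check whether crossing it with OO can produce every observed child phenotype.
  AA → possible child types {A} ✗
  AB → possible child types {A, B} ✓
  AO → possible child types {O, A} ✗
  BB → possible child types {B} ✓
  BO → possible child types {O, B} ✓
  OO → possible child types {O} ✗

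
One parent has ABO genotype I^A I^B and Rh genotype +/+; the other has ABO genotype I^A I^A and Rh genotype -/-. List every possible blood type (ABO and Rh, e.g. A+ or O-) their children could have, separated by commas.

Gametes from I^A I^B × I^A I^A give offspring ABO genotypes I^A I^A, I^A I^B, i.e. phenotypes A, AB.
Rh cross +/+ × -/- → phenotypes Rh+.
Combining independently: A+, AB+.

A+, AB+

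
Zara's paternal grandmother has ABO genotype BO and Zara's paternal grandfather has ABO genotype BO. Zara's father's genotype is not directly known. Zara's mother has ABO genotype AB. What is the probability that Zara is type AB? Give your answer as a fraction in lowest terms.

1/4

Zara's father's ABO genotype from BO × BO: 1/4 BB, 1/2 BO, 1/4 OO.
Crossing each possibility with the mother AB and summing P(type AB): 1/4·1/2 + 1/2·1/4 + 1/4·0 = 1/4.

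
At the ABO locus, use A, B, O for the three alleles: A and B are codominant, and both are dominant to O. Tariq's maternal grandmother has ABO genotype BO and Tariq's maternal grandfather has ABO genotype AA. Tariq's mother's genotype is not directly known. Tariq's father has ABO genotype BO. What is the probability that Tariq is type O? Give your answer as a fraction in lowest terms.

Tariq's mother's ABO genotype from BO × AA: 1/2 AB, 1/2 AO.
Crossing each possibility with the father BO and summing P(type O): 1/2·0 + 1/2·1/4 = 1/8.

1/8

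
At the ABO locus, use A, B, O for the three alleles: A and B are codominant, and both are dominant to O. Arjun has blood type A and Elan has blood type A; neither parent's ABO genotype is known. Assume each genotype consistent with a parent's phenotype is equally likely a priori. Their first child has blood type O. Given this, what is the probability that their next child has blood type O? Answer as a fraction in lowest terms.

1/4

Possible genotypes: Arjun ∈ {AA, AO}; Elan ∈ {AA, AO}.
Weight each parental genotype pair by prior × P(type-O child):
  AO × AO: posterior weight 1; P(next child type O) = 1/4.
Weighted sum = 1/4.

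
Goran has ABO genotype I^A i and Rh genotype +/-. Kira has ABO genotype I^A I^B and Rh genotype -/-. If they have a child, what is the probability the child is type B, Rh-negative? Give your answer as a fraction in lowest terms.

ABO cross I^A i × I^A I^B → offspring phenotypes: 1/2 A, 1/4 B, 1/4 AB.
Rh cross +/- × -/- → 1/2 Rh+, 1/2 Rh-.
Independent loci: P(type B, Rh-negative) = 1/4 × 1/2 = 1/8.

1/8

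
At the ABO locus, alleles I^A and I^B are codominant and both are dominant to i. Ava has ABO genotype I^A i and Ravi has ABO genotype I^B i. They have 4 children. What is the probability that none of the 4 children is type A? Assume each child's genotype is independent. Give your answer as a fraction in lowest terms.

ABO cross I^A i × I^B i → 1/4 O, 1/4 A, 1/4 B, 1/4 AB.
So P(type A) = 1/4 per child.
P(not type A) = 3/4 for one child; (3/4)^4 = 81/256.

81/256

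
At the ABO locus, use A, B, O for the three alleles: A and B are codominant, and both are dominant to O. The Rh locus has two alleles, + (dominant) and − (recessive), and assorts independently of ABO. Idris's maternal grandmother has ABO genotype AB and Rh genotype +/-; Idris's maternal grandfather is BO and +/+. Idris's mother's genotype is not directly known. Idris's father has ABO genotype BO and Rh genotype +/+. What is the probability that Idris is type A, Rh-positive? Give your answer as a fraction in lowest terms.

1/8

Idris's mother's ABO genotype from AB × BO: 1/4 AB, 1/4 AO, 1/4 BB, 1/4 BO.
Crossing each possibility with the father BO and summing P(type A): 1/4·1/4 + 1/4·1/4 + 1/4·0 + 1/4·0 = 1/8.
Similarly for Rh via the mother's Rh distribution: P(Rh+) = 1.
Independent loci: 1/8 × 1 = 1/8.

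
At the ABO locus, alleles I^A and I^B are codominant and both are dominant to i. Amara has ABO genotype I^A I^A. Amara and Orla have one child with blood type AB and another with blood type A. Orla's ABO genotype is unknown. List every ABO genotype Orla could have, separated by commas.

I^A I^B, I^B i

For each candidate genotype of Orla, check whether crossing it with I^A I^A can produce every observed child phenotype.
  I^A I^A → possible child types {A} ✗
  I^A I^B → possible child types {A, AB} ✓
  I^A i → possible child types {A} ✗
  I^B I^B → possible child types {AB} ✗
  I^B i → possible child types {A, AB} ✓
  i i → possible child types {A} ✗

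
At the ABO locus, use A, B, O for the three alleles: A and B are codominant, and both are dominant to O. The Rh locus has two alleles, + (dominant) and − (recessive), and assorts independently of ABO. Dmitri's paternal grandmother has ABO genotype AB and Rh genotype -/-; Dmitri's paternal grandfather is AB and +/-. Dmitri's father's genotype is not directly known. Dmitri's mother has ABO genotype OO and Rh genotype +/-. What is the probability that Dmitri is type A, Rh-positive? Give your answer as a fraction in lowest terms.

Dmitri's father's ABO genotype from AB × AB: 1/4 AA, 1/2 AB, 1/4 BB.
Crossing each possibility with the mother OO and summing P(type A): 1/4·1 + 1/2·1/2 + 1/4·0 = 1/2.
Similarly for Rh via the father's Rh distribution: P(Rh+) = 5/8.
Independent loci: 1/2 × 5/8 = 5/16.

5/16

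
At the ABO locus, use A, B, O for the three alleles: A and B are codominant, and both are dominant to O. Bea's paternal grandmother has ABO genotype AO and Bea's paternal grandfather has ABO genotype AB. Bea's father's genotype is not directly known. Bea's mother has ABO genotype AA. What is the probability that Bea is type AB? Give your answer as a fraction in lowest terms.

1/4

Bea's father's ABO genotype from AO × AB: 1/4 AA, 1/4 AB, 1/4 AO, 1/4 BO.
Crossing each possibility with the mother AA and summing P(type AB): 1/4·0 + 1/4·1/2 + 1/4·0 + 1/4·1/2 = 1/4.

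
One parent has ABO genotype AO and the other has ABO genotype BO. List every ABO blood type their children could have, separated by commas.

O, A, B, AB

Gametes from AO × BO give offspring ABO genotypes AB, AO, BO, OO, i.e. phenotypes O, A, B, AB.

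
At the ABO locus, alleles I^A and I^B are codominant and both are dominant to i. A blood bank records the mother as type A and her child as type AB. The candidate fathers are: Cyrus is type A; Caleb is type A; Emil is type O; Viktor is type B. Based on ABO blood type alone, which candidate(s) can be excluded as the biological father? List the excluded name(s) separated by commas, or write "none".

A candidate is excluded only if no genotype consistent with his phenotype could produce a type AB child with a type A mother.
Cyrus (type A): no genotype consistent with that phenotype can produce a type-AB child with a type-A mother.
Caleb (type A): no genotype consistent with that phenotype can produce a type-AB child with a type-A mother.
Emil (type O): no genotype consistent with that phenotype can produce a type-AB child with a type-A mother.

Cyrus, Caleb, Emil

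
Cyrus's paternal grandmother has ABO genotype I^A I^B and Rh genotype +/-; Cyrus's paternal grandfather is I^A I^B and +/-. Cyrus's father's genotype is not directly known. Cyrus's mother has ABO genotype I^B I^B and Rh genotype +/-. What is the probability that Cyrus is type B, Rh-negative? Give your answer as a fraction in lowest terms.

Cyrus's father's ABO genotype from I^A I^B × I^A I^B: 1/4 I^A I^A, 1/2 I^A I^B, 1/4 I^B I^B.
Crossing each possibility with the mother I^B I^B and summing P(type B): 1/4·0 + 1/2·1/2 + 1/4·1 = 1/2.
Similarly for Rh via the father's Rh distribution: P(Rh-) = 1/4.
Independent loci: 1/2 × 1/4 = 1/8.

1/8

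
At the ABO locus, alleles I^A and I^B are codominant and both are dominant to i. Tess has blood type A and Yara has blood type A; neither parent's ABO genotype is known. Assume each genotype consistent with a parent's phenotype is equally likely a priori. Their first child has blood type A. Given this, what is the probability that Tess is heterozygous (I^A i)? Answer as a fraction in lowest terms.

Possible genotypes: Tess ∈ {I^A I^A, I^A i}; Yara ∈ {I^A I^A, I^A i}.
Weight each parental genotype pair by prior × P(type-A child):
  I^A I^A × I^A I^A: posterior weight 4/15.
  I^A I^A × I^A i: posterior weight 4/15.
  I^A i × I^A I^A: posterior weight 4/15.
  I^A i × I^A i: posterior weight 1/5.
Sum the posterior weight over pairs where Tess is I^A i: 7/15.

7/15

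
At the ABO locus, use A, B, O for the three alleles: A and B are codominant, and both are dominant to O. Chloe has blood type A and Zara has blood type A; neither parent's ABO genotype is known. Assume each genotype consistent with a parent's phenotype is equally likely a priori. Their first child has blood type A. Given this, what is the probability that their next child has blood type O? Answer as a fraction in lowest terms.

Possible genotypes: Chloe ∈ {AA, AO}; Zara ∈ {AA, AO}.
Weight each parental genotype pair by prior × P(type-A child):
  AA × AA: posterior weight 4/15; P(next child type O) = 0.
  AA × AO: posterior weight 4/15; P(next child type O) = 0.
  AO × AA: posterior weight 4/15; P(next child type O) = 0.
  AO × AO: posterior weight 1/5; P(next child type O) = 1/4.
Weighted sum = 1/20.

1/20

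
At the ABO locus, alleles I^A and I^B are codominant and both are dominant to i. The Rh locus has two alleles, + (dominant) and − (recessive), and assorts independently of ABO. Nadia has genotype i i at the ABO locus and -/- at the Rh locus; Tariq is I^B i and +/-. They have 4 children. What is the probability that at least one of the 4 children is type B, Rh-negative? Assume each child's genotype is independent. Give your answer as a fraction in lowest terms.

ABO cross i i × I^B i → 1/2 O, 1/2 B.
Rh cross -/- × +/- → 1/2 Rh+, 1/2 Rh-; so P(type B, Rh-negative) = 1/2 × 1/2 = 1/4 per child.
P(none) = (3/4)^4 = 81/256; P(at least one) = 1 − 81/256 = 175/256.

175/256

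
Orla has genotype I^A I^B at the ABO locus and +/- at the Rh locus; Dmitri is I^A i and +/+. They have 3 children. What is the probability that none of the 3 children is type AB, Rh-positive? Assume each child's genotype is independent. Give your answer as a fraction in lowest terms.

27/64

ABO cross I^A I^B × I^A i → 1/2 A, 1/4 B, 1/4 AB.
Rh cross +/- × +/+ → 1 Rh+; so P(type AB, Rh-positive) = 1/4 × 1 = 1/4 per child.
P(not type AB, Rh-positive) = 3/4 for one child; (3/4)^3 = 27/64.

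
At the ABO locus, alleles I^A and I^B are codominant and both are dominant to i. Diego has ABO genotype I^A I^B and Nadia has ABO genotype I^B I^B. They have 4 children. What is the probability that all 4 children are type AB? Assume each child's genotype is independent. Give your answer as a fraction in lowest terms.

ABO cross I^A I^B × I^B I^B → 1/2 B, 1/2 AB.
So P(type AB) = 1/2 per child.
All 4 independent: (1/2)^4 = 1/16.

1/16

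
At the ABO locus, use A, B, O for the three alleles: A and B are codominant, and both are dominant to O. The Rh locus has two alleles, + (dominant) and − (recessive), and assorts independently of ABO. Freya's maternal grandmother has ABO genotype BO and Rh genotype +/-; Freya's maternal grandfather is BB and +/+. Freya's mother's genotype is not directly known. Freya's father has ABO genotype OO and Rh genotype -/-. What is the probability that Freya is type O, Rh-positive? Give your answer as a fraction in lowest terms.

Freya's mother's ABO genotype from BO × BB: 1/2 BB, 1/2 BO.
Crossing each possibility with the father OO and summing P(type O): 1/2·0 + 1/2·1/2 = 1/4.
Similarly for Rh via the mother's Rh distribution: P(Rh+) = 3/4.
Independent loci: 1/4 × 3/4 = 3/16.

3/16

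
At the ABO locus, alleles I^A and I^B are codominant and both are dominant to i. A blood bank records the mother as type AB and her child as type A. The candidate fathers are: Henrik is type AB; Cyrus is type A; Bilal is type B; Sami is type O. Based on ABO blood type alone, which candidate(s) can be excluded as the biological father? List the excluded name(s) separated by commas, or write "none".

A candidate is excluded only if no genotype consistent with his phenotype could produce a type A child with a type AB mother.
Every candidate has at least one consistent genotype combination, so none can be excluded.

none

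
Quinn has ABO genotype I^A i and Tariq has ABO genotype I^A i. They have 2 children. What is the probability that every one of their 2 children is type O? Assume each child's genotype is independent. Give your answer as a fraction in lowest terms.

1/16

ABO cross I^A i × I^A i → 1/4 O, 3/4 A.
So P(type O) = 1/4 per child.
All 2 independent: (1/4)^2 = 1/16.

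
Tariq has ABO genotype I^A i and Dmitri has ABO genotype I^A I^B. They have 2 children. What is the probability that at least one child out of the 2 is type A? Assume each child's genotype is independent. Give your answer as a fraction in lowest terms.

3/4

ABO cross I^A i × I^A I^B → 1/2 A, 1/4 B, 1/4 AB.
So P(type A) = 1/2 per child.
P(none) = (1/2)^2 = 1/4; P(at least one) = 1 − 1/4 = 3/4.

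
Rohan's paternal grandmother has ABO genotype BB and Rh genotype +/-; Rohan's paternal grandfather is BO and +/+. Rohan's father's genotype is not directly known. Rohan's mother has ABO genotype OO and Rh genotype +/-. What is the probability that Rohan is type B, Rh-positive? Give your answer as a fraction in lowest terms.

Rohan's father's ABO genotype from BB × BO: 1/2 BB, 1/2 BO.
Crossing each possibility with the mother OO and summing P(type B): 1/2·1 + 1/2·1/2 = 3/4.
Similarly for Rh via the father's Rh distribution: P(Rh+) = 7/8.
Independent loci: 3/4 × 7/8 = 21/32.

21/32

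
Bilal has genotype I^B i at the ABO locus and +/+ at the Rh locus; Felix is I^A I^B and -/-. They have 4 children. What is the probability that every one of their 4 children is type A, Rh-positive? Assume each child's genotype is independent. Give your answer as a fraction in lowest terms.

ABO cross I^B i × I^A I^B → 1/4 A, 1/2 B, 1/4 AB.
Rh cross +/+ × -/- → 1 Rh+; so P(type A, Rh-positive) = 1/4 × 1 = 1/4 per child.
All 4 independent: (1/4)^4 = 1/256.

1/256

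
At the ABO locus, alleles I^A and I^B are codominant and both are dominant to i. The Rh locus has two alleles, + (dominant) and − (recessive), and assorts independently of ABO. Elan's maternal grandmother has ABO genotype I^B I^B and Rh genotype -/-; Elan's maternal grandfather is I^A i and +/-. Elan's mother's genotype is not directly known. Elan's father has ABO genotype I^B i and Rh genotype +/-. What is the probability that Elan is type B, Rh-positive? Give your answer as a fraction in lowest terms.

Elan's mother's ABO genotype from I^B I^B × I^A i: 1/2 I^A I^B, 1/2 I^B i.
Crossing each possibility with the father I^B i and summing P(type B): 1/2·1/2 + 1/2·3/4 = 5/8.
Similarly for Rh via the mother's Rh distribution: P(Rh+) = 5/8.
Independent loci: 5/8 × 5/8 = 25/64.

25/64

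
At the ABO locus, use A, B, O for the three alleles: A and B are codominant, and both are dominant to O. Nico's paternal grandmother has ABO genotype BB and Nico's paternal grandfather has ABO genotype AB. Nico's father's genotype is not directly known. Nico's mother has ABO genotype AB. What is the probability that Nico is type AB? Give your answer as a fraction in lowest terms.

Nico's father's ABO genotype from BB × AB: 1/2 AB, 1/2 BB.
Crossing each possibility with the mother AB and summing P(type AB): 1/2·1/2 + 1/2·1/2 = 1/2.

1/2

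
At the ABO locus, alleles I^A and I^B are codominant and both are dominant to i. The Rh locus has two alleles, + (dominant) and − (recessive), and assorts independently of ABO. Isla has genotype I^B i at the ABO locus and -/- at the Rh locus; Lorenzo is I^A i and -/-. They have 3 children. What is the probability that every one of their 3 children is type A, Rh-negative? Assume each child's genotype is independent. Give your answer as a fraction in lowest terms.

ABO cross I^B i × I^A i → 1/4 O, 1/4 A, 1/4 B, 1/4 AB.
Rh cross -/- × -/- → 1 Rh-; so P(type A, Rh-negative) = 1/4 × 1 = 1/4 per child.
All 3 independent: (1/4)^3 = 1/64.

1/64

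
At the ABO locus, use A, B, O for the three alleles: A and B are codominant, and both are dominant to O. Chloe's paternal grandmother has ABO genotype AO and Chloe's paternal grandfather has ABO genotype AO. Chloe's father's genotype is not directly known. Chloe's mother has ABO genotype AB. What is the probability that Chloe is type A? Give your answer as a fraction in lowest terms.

Chloe's father's ABO genotype from AO × AO: 1/4 AA, 1/2 AO, 1/4 OO.
Crossing each possibility with the mother AB and summing P(type A): 1/4·1/2 + 1/2·1/2 + 1/4·1/2 = 1/2.

1/2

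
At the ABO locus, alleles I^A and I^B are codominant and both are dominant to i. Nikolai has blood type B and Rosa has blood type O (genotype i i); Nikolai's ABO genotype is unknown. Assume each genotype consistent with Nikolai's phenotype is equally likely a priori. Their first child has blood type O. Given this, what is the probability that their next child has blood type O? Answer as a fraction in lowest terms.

1/2

Possible genotypes: Nikolai ∈ {I^B I^B, I^B i}; Rosa ∈ {i i}.
Weight each parental genotype pair by prior × P(type-O child):
  I^B i × i i: posterior weight 1; P(next child type O) = 1/2.
Weighted sum = 1/2.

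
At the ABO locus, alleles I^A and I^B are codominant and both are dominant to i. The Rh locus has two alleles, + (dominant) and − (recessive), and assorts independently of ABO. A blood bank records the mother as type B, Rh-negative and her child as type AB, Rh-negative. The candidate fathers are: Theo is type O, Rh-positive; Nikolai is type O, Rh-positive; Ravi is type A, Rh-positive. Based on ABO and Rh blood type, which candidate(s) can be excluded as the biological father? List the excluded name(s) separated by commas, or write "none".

A candidate is excluded only if no genotype consistent with his phenotype could produce a type AB, Rh-negative child with a type B, Rh-negative mother.
Theo (type O, Rh+): no genotype consistent with that phenotype can produce a type-AB Rh- child with a type-B mother.
Nikolai (type O, Rh+): no genotype consistent with that phenotype can produce a type-AB Rh- child with a type-B mother.

Theo, Nikolai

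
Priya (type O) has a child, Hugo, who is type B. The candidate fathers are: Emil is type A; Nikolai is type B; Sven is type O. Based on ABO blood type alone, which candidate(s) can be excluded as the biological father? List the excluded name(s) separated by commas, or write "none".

Emil, Sven

A candidate is excluded only if no genotype consistent with his phenotype could produce a type B child with a type O mother.
Emil (type A): no genotype consistent with that phenotype can produce a type-B child with a type-O mother.
Sven (type O): no genotype consistent with that phenotype can produce a type-B child with a type-O mother.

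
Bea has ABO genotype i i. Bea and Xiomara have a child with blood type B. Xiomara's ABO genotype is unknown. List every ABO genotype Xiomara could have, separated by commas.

For each candidate genotype of Xiomara, check whether crossing it with i i can produce every observed child phenotype.
  I^A I^A → possible child types {A} ✗
  I^A I^B → possible child types {A, B} ✓
  I^A i → possible child types {O, A} ✗
  I^B I^B → possible child types {B} ✓
  I^B i → possible child types {O, B} ✓
  i i → possible child types {O} ✗

I^A I^B, I^B I^B, I^B i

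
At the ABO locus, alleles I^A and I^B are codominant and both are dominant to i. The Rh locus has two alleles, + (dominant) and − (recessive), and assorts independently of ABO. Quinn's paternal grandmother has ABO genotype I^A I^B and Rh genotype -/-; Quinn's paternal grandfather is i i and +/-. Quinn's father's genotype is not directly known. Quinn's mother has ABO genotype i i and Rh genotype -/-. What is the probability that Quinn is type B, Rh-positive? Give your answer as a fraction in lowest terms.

Quinn's father's ABO genotype from I^A I^B × i i: 1/2 I^A i, 1/2 I^B i.
Crossing each possibility with the mother i i and summing P(type B): 1/2·0 + 1/2·1/2 = 1/4.
Similarly for Rh via the father's Rh distribution: P(Rh+) = 1/4.
Independent loci: 1/4 × 1/4 = 1/16.

1/16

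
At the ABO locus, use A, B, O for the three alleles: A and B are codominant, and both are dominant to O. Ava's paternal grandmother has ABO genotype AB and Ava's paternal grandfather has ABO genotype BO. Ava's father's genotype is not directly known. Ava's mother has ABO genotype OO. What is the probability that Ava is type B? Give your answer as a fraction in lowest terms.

1/2

Ava's father's ABO genotype from AB × BO: 1/4 AB, 1/4 AO, 1/4 BB, 1/4 BO.
Crossing each possibility with the mother OO and summing P(type B): 1/4·1/2 + 1/4·0 + 1/4·1 + 1/4·1/2 = 1/2.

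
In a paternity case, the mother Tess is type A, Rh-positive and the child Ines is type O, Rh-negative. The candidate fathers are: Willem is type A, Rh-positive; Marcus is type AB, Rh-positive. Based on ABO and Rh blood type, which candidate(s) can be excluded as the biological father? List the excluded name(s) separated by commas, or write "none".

Marcus

A candidate is excluded only if no genotype consistent with his phenotype could produce a type O, Rh-negative child with a type A, Rh-positive mother.
Marcus (type AB, Rh+): no genotype consistent with that phenotype can produce a type-O Rh- child with a type-A mother.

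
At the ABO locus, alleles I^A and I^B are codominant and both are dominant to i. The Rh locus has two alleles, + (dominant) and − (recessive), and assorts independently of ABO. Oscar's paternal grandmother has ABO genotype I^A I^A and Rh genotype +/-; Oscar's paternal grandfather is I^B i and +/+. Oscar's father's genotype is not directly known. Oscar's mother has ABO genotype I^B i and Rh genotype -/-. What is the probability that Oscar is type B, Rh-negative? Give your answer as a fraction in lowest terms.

Oscar's father's ABO genotype from I^A I^A × I^B i: 1/2 I^A I^B, 1/2 I^A i.
Crossing each possibility with the mother I^B i and summing P(type B): 1/2·1/2 + 1/2·1/4 = 3/8.
Similarly for Rh via the father's Rh distribution: P(Rh-) = 1/4.
Independent loci: 3/8 × 1/4 = 3/32.

3/32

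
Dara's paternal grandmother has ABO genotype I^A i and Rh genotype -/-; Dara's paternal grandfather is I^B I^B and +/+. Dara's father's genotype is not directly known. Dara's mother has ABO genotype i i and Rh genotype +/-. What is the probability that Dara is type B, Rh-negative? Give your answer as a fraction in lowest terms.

Dara's father's ABO genotype from I^A i × I^B I^B: 1/2 I^A I^B, 1/2 I^B i.
Crossing each possibility with the mother i i and summing P(type B): 1/2·1/2 + 1/2·1/2 = 1/2.
Similarly for Rh via the father's Rh distribution: P(Rh-) = 1/4.
Independent loci: 1/2 × 1/4 = 1/8.

1/8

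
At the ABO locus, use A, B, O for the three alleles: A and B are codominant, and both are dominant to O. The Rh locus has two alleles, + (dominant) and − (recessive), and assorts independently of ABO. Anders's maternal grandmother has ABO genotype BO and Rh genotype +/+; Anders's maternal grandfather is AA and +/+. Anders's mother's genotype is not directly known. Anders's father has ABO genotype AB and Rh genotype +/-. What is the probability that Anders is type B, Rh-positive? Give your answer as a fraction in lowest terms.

Anders's mother's ABO genotype from BO × AA: 1/2 AB, 1/2 AO.
Crossing each possibility with the father AB and summing P(type B): 1/2·1/4 + 1/2·1/4 = 1/4.
Similarly for Rh via the mother's Rh distribution: P(Rh+) = 1.
Independent loci: 1/4 × 1 = 1/4.

1/4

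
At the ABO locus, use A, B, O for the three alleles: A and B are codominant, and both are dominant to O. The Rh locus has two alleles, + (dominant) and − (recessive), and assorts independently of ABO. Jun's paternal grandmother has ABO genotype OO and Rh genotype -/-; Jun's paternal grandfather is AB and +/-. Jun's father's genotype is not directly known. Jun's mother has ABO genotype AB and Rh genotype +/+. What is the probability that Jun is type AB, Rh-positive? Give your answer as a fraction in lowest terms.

1/4

Jun's father's ABO genotype from OO × AB: 1/2 AO, 1/2 BO.
Crossing each possibility with the mother AB and summing P(type AB): 1/2·1/4 + 1/2·1/4 = 1/4.
Similarly for Rh via the father's Rh distribution: P(Rh+) = 1.
Independent loci: 1/4 × 1 = 1/4.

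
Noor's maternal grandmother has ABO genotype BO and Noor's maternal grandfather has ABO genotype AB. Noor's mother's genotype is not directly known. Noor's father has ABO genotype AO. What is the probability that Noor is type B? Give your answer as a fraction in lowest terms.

1/4

Noor's mother's ABO genotype from BO × AB: 1/4 AB, 1/4 AO, 1/4 BB, 1/4 BO.
Crossing each possibility with the father AO and summing P(type B): 1/4·1/4 + 1/4·0 + 1/4·1/2 + 1/4·1/4 = 1/4.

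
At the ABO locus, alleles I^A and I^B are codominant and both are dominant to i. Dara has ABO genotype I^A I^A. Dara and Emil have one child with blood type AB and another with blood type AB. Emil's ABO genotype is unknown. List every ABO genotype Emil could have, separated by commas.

I^A I^B, I^B I^B, I^B i

For each candidate genotype of Emil, check whether crossing it with I^A I^A can produce every observed child phenotype.
  I^A I^A → possible child types {A} ✗
  I^A I^B → possible child types {A, AB} ✓
  I^A i → possible child types {A} ✗
  I^B I^B → possible child types {AB} ✓
  I^B i → possible child types {A, AB} ✓
  i i → possible child types {A} ✗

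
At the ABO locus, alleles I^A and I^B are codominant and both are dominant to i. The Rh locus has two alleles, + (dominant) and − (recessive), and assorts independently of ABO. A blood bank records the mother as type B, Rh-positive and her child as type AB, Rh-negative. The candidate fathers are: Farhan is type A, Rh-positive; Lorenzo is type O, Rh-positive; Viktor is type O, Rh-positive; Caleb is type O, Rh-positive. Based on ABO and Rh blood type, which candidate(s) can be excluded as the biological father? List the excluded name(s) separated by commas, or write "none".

Lorenzo, Viktor, Caleb

A candidate is excluded only if no genotype consistent with his phenotype could produce a type AB, Rh-negative child with a type B, Rh-positive mother.
Lorenzo (type O, Rh+): no genotype consistent with that phenotype can produce a type-AB Rh- child with a type-B mother.
Viktor (type O, Rh+): no genotype consistent with that phenotype can produce a type-AB Rh- child with a type-B mother.
Caleb (type O, Rh+): no genotype consistent with that phenotype can produce a type-AB Rh- child with a type-B mother.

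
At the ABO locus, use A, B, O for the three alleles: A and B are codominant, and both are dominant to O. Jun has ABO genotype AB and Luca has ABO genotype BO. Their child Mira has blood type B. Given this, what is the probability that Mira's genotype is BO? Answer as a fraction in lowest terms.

1/2

Cross AB × BO → 1/4 AB, 1/4 AO, 1/4 BB, 1/4 BO.
Type-B genotypes among offspring: BB (1/4), BO (1/4); total 1/2.
P(BO | type B) = (1/4) / (1/2) = 1/2.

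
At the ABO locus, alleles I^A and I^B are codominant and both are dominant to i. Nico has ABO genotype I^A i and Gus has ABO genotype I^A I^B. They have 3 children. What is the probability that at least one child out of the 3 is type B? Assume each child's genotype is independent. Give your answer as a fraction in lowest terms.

37/64

ABO cross I^A i × I^A I^B → 1/2 A, 1/4 B, 1/4 AB.
So P(type B) = 1/4 per child.
P(none) = (3/4)^3 = 27/64; P(at least one) = 1 − 27/64 = 37/64.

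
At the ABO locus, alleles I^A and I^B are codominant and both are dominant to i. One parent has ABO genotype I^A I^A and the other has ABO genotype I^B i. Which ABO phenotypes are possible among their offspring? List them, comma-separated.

Gametes from I^A I^A × I^B i give offspring ABO genotypes I^A I^B, I^A i, i.e. phenotypes A, AB.

A, AB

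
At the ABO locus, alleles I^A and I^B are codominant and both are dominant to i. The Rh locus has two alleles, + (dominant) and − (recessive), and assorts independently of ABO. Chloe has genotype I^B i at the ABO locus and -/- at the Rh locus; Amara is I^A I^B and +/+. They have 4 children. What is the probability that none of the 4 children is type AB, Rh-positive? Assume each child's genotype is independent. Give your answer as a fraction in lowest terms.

81/256

ABO cross I^B i × I^A I^B → 1/4 A, 1/2 B, 1/4 AB.
Rh cross -/- × +/+ → 1 Rh+; so P(type AB, Rh-positive) = 1/4 × 1 = 1/4 per child.
P(not type AB, Rh-positive) = 3/4 for one child; (3/4)^4 = 81/256.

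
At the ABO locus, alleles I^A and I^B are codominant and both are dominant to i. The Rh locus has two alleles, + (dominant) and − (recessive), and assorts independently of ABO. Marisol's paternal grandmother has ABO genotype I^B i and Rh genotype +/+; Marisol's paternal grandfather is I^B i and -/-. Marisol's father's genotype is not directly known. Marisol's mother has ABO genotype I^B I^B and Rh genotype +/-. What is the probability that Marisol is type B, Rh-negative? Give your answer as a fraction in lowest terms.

Marisol's father's ABO genotype from I^B i × I^B i: 1/4 I^B I^B, 1/2 I^B i, 1/4 i i.
Crossing each possibility with the mother I^B I^B and summing P(type B): 1/4·1 + 1/2·1 + 1/4·1 = 1.
Similarly for Rh via the father's Rh distribution: P(Rh-) = 1/4.
Independent loci: 1 × 1/4 = 1/4.

1/4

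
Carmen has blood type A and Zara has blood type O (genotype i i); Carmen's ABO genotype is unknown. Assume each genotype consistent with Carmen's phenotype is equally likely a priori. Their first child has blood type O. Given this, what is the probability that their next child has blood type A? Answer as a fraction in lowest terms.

Possible genotypes: Carmen ∈ {I^A I^A, I^A i}; Zara ∈ {i i}.
Weight each parental genotype pair by prior × P(type-O child):
  I^A i × i i: posterior weight 1; P(next child type A) = 1/2.
Weighted sum = 1/2.

1/2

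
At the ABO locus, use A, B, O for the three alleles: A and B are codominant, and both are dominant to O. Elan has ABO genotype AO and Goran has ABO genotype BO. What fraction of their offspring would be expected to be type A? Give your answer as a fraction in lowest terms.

1/4

ABO cross AO × BO → offspring phenotypes: 1/4 O, 1/4 A, 1/4 B, 1/4 AB.
So P(type A) = 1/4.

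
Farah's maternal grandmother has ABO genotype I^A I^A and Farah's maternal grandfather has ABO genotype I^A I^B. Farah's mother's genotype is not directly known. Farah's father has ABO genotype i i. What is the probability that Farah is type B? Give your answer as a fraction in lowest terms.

1/4

Farah's mother's ABO genotype from I^A I^A × I^A I^B: 1/2 I^A I^A, 1/2 I^A I^B.
Crossing each possibility with the father i i and summing P(type B): 1/2·0 + 1/2·1/2 = 1/4.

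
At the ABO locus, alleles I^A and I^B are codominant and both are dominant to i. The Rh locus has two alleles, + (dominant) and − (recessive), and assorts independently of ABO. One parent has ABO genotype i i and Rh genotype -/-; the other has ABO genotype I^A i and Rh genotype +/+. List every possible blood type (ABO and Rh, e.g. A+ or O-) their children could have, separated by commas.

Gametes from i i × I^A i give offspring ABO genotypes I^A i, i i, i.e. phenotypes O, A.
Rh cross -/- × +/+ → phenotypes Rh+.
Combining independently: O+, A+.

O+, A+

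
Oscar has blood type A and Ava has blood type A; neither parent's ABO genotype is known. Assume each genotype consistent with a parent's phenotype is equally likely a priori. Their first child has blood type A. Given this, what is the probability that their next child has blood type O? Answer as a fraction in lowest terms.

Possible genotypes: Oscar ∈ {AA, AO}; Ava ∈ {AA, AO}.
Weight each parental genotype pair by prior × P(type-A child):
  AA × AA: posterior weight 4/15; P(next child type O) = 0.
  AA × AO: posterior weight 4/15; P(next child type O) = 0.
  AO × AA: posterior weight 4/15; P(next child type O) = 0.
  AO × AO: posterior weight 1/5; P(next child type O) = 1/4.
Weighted sum = 1/20.

1/20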